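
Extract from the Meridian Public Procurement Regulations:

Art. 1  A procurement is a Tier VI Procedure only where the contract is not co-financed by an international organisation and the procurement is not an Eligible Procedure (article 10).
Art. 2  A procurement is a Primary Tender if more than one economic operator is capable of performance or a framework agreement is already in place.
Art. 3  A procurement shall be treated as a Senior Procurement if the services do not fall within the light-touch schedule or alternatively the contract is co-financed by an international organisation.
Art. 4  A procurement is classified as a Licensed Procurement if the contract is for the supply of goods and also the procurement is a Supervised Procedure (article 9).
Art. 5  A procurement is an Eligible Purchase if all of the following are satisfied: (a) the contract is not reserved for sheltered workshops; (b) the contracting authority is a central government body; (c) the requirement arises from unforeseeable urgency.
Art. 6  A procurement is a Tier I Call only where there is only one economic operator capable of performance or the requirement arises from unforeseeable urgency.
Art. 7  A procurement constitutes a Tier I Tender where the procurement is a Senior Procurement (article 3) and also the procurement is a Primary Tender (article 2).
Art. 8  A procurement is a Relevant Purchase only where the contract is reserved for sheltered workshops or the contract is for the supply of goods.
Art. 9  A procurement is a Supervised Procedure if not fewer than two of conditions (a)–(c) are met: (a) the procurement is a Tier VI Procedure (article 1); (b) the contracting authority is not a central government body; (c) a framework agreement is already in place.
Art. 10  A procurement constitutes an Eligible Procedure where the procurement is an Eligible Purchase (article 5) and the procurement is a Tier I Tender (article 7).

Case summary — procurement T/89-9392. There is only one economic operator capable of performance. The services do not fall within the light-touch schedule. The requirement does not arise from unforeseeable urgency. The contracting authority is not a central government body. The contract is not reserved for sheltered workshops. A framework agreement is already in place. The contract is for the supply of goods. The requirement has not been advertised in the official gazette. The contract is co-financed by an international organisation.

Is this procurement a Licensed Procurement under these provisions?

Under article 5: the contract is not reserved for sheltered workshops? yes; and the contracting authority is a central government body? no; and the requirement arises from unforeseeable urgency? no. So the procurement is not an Eligible Purchase.
Under article 3: the services do not fall within the light-touch schedule? yes; or the contract is co-financed by an international organisation? yes. So the procurement is a Senior Procurement.
Under article 2: more than one economic operator is capable of performance? no; or a framework agreement is already in place? yes. So the procurement is a Primary Tender.
Under article 7: Senior Procurement (article 3)? yes; and Primary Tender (article 2)? yes. So the procurement is a Tier I Tender.
Under article 10: Eligible Purchase (article 5)? no; and Tier I Tender (article 7)? yes. So the procurement is not an Eligible Procedure.
Under article 1: the contract is not co-financed by an international organisation? no; and not an Eligible Procedure (article 10)? yes. So the procurement is not a Tier VI Procedure.
Under article 9: Tier VI Procedure (article 1)? no; the contracting authority is not a central government body? yes; a framework agreement is already in place? yes — 2 of 3 hold (need ≥2) → satisfied.
Under article 4: the contract is for the supply of goods? yes; and Supervised Procedure (article 9)? yes. So the procurement is a Licensed Procurement.

Yes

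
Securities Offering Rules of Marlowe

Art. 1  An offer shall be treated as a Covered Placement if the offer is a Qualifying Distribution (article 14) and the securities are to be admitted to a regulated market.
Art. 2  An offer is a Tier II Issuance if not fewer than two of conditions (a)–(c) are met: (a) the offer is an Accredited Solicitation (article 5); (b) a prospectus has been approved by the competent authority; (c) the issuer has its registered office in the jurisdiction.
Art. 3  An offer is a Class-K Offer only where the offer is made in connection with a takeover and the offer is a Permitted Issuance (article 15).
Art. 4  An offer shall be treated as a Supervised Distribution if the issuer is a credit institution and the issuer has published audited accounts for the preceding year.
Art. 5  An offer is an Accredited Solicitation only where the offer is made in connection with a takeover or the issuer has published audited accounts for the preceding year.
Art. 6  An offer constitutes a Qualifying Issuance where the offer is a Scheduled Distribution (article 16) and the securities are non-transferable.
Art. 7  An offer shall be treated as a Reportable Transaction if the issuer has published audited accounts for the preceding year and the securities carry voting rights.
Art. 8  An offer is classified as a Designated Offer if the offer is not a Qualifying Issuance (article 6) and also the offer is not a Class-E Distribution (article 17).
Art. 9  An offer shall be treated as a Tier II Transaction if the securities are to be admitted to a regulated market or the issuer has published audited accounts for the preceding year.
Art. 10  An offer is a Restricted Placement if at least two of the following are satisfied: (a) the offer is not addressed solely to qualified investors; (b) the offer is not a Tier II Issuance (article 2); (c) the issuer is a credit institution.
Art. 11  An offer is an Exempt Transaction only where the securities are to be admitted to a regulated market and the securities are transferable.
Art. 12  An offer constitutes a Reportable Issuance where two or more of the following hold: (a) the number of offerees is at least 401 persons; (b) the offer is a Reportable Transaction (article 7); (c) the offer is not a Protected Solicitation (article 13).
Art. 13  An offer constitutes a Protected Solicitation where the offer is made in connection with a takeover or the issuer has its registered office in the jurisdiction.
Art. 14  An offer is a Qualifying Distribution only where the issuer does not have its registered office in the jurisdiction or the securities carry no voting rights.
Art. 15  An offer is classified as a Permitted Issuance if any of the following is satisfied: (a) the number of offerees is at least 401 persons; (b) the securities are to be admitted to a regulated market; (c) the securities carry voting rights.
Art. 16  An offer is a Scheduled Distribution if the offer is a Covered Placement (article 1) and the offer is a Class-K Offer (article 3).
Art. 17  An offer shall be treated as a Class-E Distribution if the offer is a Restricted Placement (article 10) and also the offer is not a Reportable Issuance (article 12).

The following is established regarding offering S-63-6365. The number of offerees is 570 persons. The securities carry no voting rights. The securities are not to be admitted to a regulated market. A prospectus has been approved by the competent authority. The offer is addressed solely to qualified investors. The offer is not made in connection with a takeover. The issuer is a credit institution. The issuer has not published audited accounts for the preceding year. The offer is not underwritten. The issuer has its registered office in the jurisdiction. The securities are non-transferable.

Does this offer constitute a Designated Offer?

article 14 — Qualifying Distribution: [the issuer does not have its registered office in the jurisdiction? no] OR [the securities carry no voting rights? yes] → satisfied.
article 1 — Covered Placement: [Qualifying Distribution (article 14)? yes] AND [the securities are to be admitted to a regulated market? no] → not satisfied.
article 15 — Permitted Issuance: [number of offerees: 570 persons ≥ 401 persons? yes] OR [the securities are to be admitted to a regulated market? no] OR [the securities carry voting rights? no] → satisfied.
article 3 — Class-K Offer: [the offer is made in connection with a takeover? no] AND [Permitted Issuance (article 15)? yes] → not satisfied.
article 16 — Scheduled Distribution: [Covered Placement (article 1)? no] AND [Class-K Offer (article 3)? no] → not satisfied.
article 6 — Qualifying Issuance: [Scheduled Distribution (article 16)? no] AND [the securities are non-transferable? yes] → not satisfied.
article 5 — Accredited Solicitation: [the offer is made in connection with a takeover? no] OR [the issuer has published audited accounts for the preceding year? no] → not satisfied.
article 2 — Tier II Issuance: Accredited Solicitation (article 5)? no; a prospectus has been approved by the competent authority? yes; the issuer has its registered office in the jurisdiction? yes — 2 of 3 hold (need ≥2) → satisfied.
article 10 — Restricted Placement: the offer is not addressed solely to qualified investors? no; not a Tier II Issuance (article 2)? no; the issuer is a credit institution? yes — 1 of 3 hold (need ≥2) → not satisfied.
article 7 — Reportable Transaction: [the issuer has published audited accounts for the preceding year? no] AND [the securities carry voting rights? no] → not satisfied.
article 13 — Protected Solicitation: [the offer is made in connection with a takeover? no] OR [the issuer has its registered office in the jurisdiction? yes] → satisfied.
article 12 — Reportable Issuance: number of offerees: 570 persons ≥ 401 persons? yes; Reportable Transaction (article 7)? no; not a Protected Solicitation (article 13)? no — 1 of 3 hold (need ≥2) → not satisfied.
article 17 — Class-E Distribution: [Restricted Placement (article 10)? no] AND [not a Reportable Issuance (article 12)? yes] → not satisfied.
article 8 — Designated Offer: [not a Qualifying Issuance (article 6)? yes] AND [not a Class-E Distribution (article 17)? yes] → satisfied.

Yes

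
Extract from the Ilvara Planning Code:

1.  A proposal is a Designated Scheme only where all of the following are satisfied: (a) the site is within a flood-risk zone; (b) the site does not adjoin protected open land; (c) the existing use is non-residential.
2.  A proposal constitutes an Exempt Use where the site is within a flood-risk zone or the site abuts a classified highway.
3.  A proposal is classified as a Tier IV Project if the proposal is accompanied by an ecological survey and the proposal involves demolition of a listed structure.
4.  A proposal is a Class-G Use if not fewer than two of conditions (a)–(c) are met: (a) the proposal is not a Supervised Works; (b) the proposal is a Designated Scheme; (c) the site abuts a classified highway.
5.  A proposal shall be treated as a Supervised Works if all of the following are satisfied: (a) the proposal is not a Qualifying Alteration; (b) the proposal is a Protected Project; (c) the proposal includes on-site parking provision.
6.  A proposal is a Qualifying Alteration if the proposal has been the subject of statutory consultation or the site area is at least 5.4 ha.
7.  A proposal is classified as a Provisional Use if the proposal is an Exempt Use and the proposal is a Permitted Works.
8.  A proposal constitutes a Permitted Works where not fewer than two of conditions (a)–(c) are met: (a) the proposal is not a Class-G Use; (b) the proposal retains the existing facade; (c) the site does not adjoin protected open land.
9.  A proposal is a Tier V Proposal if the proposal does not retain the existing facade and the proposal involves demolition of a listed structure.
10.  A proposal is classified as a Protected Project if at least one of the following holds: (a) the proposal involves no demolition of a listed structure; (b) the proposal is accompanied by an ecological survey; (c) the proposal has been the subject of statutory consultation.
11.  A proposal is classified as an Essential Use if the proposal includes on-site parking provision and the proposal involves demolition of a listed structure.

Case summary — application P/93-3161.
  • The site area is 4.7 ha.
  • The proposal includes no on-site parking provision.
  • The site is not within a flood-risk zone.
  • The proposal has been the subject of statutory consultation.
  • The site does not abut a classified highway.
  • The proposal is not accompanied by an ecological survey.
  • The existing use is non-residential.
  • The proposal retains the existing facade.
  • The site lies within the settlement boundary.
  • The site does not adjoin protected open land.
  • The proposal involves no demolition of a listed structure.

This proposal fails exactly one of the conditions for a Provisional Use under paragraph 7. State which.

Exempt Use

Under paragraph 2: the site is within a flood-risk zone? no; or the site abuts a classified highway? no. So the proposal is not an Exempt Use.
Under paragraph 6: the proposal has been the subject of statutory consultation? yes; or site area: 4.7 ha ≥ 5.4 ha? no. So the proposal is a Qualifying Alteration.
Under paragraph 10: the proposal involves no demolition of a listed structure? yes; or the proposal is accompanied by an ecological survey? no; or the proposal has been the subject of statutory consultation? yes. So the proposal is a Protected Project.
Under paragraph 5: not a Qualifying Alteration (paragraph 6)? no; and Protected Project (paragraph 10)? yes; and the proposal includes on-site parking provision? no. So the proposal is not a Supervised Works.
Under paragraph 1: the site is within a flood-risk zone? no; and the site does not adjoin protected open land? yes; and the existing use is non-residential? yes. So the proposal is not a Designated Scheme.
Under paragraph 4: not a Supervised Works (paragraph 5)? yes; Designated Scheme (paragraph 1)? no; the site abuts a classified highway? no — 1 of 3 hold (need ≥2) → not satisfied.
Under paragraph 8: not a Class-G Use (paragraph 4)? yes; the proposal retains the existing facade? yes; the site does not adjoin protected open land? yes — 3 of 3 hold (need ≥2) → satisfied.
Under paragraph 7: Exempt Use (paragraph 2)? no; and Permitted Works (paragraph 8)? yes. So the proposal is not a Provisional Use.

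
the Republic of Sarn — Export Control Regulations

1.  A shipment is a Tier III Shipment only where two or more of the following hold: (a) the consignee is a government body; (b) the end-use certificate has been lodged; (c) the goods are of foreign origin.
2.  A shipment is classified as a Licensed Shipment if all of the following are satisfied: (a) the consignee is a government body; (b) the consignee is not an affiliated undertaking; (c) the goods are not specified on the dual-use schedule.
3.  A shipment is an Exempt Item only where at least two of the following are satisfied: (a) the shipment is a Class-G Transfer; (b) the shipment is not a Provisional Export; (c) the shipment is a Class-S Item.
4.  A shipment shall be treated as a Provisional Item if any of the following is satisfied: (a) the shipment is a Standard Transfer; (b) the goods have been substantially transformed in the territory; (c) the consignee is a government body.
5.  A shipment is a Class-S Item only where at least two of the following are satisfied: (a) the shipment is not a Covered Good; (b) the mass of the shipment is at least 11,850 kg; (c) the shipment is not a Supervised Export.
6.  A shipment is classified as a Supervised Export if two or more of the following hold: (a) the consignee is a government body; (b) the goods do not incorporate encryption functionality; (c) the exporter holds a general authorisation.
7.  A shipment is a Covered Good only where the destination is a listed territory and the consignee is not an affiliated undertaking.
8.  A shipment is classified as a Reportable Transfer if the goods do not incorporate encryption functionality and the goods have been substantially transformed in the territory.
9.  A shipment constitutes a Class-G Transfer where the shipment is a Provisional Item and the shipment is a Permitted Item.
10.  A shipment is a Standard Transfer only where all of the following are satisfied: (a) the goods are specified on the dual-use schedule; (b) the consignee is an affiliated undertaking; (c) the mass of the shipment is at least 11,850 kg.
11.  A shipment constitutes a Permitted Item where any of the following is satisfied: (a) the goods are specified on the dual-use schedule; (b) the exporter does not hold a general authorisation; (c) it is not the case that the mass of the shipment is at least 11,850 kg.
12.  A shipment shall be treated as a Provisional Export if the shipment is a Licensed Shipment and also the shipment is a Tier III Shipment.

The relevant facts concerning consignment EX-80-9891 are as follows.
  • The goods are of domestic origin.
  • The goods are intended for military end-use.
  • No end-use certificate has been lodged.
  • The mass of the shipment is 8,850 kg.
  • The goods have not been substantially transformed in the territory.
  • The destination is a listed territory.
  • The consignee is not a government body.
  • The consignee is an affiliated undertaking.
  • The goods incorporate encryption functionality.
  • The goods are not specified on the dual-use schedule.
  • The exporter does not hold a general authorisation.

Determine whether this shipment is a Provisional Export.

No

paragraph 2 — Licensed Shipment: [the consignee is a government body? no] AND [the consignee is not an affiliated undertaking? no] AND [the goods are not specified on the dual-use schedule? yes] → not satisfied.
paragraph 1 — Tier III Shipment: the consignee is a government body? no; the end-use certificate has been lodged? no; the goods are of foreign origin? no — 0 of 3 hold (need ≥2) → not satisfied.
paragraph 12 — Provisional Export: [Licensed Shipment (paragraph 2)? no] AND [Tier III Shipment (paragraph 1)? no] → not satisfied.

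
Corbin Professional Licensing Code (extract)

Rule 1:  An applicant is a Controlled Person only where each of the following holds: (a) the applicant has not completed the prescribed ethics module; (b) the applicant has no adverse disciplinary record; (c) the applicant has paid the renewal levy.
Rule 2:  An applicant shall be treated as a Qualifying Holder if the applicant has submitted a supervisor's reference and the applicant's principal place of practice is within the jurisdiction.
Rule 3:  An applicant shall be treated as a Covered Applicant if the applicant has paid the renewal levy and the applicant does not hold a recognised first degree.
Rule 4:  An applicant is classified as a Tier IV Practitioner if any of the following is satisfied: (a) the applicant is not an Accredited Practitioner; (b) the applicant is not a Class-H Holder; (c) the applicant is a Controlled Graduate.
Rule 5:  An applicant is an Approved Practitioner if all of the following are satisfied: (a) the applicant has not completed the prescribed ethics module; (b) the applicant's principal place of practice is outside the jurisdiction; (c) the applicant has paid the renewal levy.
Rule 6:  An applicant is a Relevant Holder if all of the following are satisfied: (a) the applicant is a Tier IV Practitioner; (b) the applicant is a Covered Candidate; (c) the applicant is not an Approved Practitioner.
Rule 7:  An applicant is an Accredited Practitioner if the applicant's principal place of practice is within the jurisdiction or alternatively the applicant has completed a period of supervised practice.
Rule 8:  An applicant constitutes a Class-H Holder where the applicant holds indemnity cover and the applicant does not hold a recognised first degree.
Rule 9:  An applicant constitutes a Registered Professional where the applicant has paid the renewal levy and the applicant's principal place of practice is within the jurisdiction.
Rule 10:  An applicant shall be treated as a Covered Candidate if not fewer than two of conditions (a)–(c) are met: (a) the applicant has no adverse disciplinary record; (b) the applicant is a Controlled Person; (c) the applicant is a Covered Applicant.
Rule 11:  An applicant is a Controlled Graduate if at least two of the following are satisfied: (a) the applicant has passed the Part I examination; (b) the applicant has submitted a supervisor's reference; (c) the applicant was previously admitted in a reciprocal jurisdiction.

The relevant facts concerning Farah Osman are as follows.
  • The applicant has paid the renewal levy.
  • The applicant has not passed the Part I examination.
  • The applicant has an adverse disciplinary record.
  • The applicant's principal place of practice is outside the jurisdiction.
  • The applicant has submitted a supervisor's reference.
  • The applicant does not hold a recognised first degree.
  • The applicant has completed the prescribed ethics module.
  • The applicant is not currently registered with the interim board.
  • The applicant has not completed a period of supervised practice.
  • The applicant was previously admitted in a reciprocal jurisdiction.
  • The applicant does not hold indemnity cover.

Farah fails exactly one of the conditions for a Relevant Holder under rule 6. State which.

Under rule 7: the applicant's principal place of practice is within the jurisdiction? no; or the applicant has completed a period of supervised practice? no. So the applicant is not an Accredited Practitioner.
Under rule 8: the applicant holds indemnity cover? no; and the applicant does not hold a recognised first degree? yes. So the applicant is not a Class-H Holder.
Under rule 11: the applicant has passed the Part I examination? no; the applicant has submitted a supervisor's reference? yes; the applicant was previously admitted in a reciprocal jurisdiction? yes — 2 of 3 hold (need ≥2) → satisfied.
Under rule 4: not an Accredited Practitioner (rule 7)? yes; or not a Class-H Holder (rule 8)? yes; or Controlled Graduate (rule 11)? yes. So the applicant is a Tier IV Practitioner.
Under rule 1: the applicant has not completed the prescribed ethics module? no; and the applicant has no adverse disciplinary record? no; and the applicant has paid the renewal levy? yes. So the applicant is not a Controlled Person.
Under rule 3: the applicant has paid the renewal levy? yes; and the applicant does not hold a recognised first degree? yes. So the applicant is a Covered Applicant.
Under rule 10: the applicant has no adverse disciplinary record? no; Controlled Person (rule 1)? no; Covered Applicant (rule 3)? yes — 1 of 3 hold (need ≥2) → not satisfied.
Under rule 5: the applicant has not completed the prescribed ethics module? no; and the applicant's principal place of practice is outside the jurisdiction? yes; and the applicant has paid the renewal levy? yes. So the applicant is not an Approved Practitioner.
Under rule 6: Tier IV Practitioner (rule 4)? yes; and Covered Candidate (rule 10)? no; and not an Approved Practitioner (rule 5)? yes. So the applicant is not a Relevant Holder.

Covered Candidate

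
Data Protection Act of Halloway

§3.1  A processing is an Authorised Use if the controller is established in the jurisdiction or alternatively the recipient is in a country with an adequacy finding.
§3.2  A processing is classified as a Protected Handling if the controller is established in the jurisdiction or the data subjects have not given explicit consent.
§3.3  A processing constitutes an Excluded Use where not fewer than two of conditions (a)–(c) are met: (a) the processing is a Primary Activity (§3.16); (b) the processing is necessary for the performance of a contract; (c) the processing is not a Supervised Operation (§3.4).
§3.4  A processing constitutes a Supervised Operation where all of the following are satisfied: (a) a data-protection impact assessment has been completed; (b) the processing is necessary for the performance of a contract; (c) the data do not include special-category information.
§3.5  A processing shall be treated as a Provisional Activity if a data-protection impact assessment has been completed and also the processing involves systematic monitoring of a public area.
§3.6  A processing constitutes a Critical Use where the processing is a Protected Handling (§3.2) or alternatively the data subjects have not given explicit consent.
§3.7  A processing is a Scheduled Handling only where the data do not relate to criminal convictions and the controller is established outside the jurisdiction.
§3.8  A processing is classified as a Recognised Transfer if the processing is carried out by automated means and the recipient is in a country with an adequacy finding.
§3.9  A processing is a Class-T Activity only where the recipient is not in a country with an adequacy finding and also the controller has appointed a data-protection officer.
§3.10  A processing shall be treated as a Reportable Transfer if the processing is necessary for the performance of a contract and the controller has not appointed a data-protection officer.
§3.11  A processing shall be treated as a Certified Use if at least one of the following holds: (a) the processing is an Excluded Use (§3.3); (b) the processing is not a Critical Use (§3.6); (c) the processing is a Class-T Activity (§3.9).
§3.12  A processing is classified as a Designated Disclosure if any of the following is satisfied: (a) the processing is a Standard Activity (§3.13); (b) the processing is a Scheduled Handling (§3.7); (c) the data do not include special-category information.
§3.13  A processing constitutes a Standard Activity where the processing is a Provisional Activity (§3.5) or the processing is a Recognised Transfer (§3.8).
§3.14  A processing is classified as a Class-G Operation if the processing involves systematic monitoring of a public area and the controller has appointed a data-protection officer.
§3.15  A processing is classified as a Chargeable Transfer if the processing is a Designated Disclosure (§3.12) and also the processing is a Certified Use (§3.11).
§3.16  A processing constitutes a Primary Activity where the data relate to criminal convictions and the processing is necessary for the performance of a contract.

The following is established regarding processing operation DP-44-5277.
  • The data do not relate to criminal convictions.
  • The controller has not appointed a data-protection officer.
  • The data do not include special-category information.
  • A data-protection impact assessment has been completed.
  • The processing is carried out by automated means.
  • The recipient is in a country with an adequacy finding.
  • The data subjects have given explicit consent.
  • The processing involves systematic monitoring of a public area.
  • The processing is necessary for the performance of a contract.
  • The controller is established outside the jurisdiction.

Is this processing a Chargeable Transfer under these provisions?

§3.5 — Provisional Activity: [a data-protection impact assessment has been completed? yes] AND [the processing involves systematic monitoring of a public area? yes] → satisfied.
§3.8 — Recognised Transfer: [the processing is carried out by automated means? yes] AND [the recipient is in a country with an adequacy finding? yes] → satisfied.
§3.13 — Standard Activity: [Provisional Activity (§3.5)? yes] OR [Recognised Transfer (§3.8)? yes] → satisfied.
§3.7 — Scheduled Handling: [the data do not relate to criminal convictions? yes] AND [the controller is established outside the jurisdiction? yes] → satisfied.
§3.12 — Designated Disclosure: [Standard Activity (§3.13)? yes] OR [Scheduled Handling (§3.7)? yes] OR [the data do not include special-category information? yes] → satisfied.
§3.16 — Primary Activity: [the data relate to criminal convictions? no] AND [the processing is necessary for the performance of a contract? yes] → not satisfied.
§3.4 — Supervised Operation: [a data-protection impact assessment has been completed? yes] AND [the processing is necessary for the performance of a contract? yes] AND [the data do not include special-category information? yes] → satisfied.
§3.3 — Excluded Use: Primary Activity (§3.16)? no; the processing is necessary for the performance of a contract? yes; not a Supervised Operation (§3.4)? no — 1 of 3 hold (need ≥2) → not satisfied.
§3.2 — Protected Handling: [the controller is established in the jurisdiction? no] OR [the data subjects have not given explicit consent? no] → not satisfied.
§3.6 — Critical Use: [Protected Handling (§3.2)? no] OR [the data subjects have not given explicit consent? no] → not satisfied.
§3.9 — Class-T Activity: [the recipient is not in a country with an adequacy finding? no] AND [the controller has appointed a data-protection officer? no] → not satisfied.
§3.11 — Certified Use: [Excluded Use (§3.3)? no] OR [not a Critical Use (§3.6)? yes] OR [Class-T Activity (§3.9)? no] → satisfied.
§3.15 — Chargeable Transfer: [Designated Disclosure (§3.12)? yes] AND [Certified Use (§3.11)? yes] → satisfied.

Yes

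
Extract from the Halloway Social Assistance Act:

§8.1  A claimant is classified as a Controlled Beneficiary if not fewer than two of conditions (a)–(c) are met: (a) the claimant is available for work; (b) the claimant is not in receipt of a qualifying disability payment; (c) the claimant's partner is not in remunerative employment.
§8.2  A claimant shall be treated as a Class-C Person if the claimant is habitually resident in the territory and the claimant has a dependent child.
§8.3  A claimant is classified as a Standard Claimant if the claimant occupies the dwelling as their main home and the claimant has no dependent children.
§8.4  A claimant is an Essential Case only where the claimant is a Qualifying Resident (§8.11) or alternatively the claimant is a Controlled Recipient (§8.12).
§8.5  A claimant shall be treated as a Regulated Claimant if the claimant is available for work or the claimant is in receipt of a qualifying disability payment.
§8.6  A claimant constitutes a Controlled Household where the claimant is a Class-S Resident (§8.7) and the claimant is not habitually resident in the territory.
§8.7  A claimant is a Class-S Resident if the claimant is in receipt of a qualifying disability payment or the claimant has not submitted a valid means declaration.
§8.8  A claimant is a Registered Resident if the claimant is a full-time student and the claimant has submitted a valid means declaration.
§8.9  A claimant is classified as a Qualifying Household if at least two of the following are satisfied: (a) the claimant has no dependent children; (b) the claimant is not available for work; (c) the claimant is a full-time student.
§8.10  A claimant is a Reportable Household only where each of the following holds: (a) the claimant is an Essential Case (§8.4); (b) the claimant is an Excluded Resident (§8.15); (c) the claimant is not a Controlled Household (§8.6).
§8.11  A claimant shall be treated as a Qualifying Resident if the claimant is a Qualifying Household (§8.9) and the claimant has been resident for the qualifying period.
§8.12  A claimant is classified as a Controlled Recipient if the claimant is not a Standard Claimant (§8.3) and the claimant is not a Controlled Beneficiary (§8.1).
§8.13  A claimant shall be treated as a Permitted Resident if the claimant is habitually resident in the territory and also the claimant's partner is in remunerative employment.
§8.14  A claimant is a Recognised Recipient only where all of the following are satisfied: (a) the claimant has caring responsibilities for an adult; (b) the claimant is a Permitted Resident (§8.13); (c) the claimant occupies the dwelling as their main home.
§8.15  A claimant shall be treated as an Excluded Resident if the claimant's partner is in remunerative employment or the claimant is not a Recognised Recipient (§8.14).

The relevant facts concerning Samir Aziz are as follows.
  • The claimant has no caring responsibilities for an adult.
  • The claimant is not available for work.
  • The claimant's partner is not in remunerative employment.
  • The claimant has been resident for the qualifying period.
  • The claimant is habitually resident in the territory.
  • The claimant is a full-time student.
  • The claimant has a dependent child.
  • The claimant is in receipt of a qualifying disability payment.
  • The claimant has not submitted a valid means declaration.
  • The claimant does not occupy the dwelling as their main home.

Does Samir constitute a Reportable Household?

§8.9 — Qualifying Household: the claimant has no dependent children? no; the claimant is not available for work? yes; the claimant is a full-time student? yes — 2 of 3 hold (need ≥2) → satisfied.
§8.11 — Qualifying Resident: [Qualifying Household (§8.9)? yes] AND [the claimant has been resident for the qualifying period? yes] → satisfied.
§8.3 — Standard Claimant: [the claimant occupies the dwelling as their main home? no] AND [the claimant has no dependent children? no] → not satisfied.
§8.1 — Controlled Beneficiary: the claimant is available for work? no; the claimant is not in receipt of a qualifying disability payment? no; the claimant's partner is not in remunerative employment? yes — 1 of 3 hold (need ≥2) → not satisfied.
§8.12 — Controlled Recipient: [not a Standard Claimant (§8.3)? yes] AND [not a Controlled Beneficiary (§8.1)? yes] → satisfied.
§8.4 — Essential Case: [Qualifying Resident (§8.11)? yes] OR [Controlled Recipient (§8.12)? yes] → satisfied.
§8.13 — Permitted Resident: [the claimant is habitually resident in the territory? yes] AND [the claimant's partner is in remunerative employment? no] → not satisfied.
§8.14 — Recognised Recipient: [the claimant has caring responsibilities for an adult? no] AND [Permitted Resident (§8.13)? no] AND [the claimant occupies the dwelling as their main home? no] → not satisfied.
§8.15 — Excluded Resident: [the claimant's partner is in remunerative employment? no] OR [not a Recognised Recipient (§8.14)? yes] → satisfied.
§8.7 — Class-S Resident: [the claimant is in receipt of a qualifying disability payment? yes] OR [the claimant has not submitted a valid means declaration? yes] → satisfied.
§8.6 — Controlled Household: [Class-S Resident (§8.7)? yes] AND [the claimant is not habitually resident in the territory? no] → not satisfied.
§8.10 — Reportable Household: [Essential Case (§8.4)? yes] AND [Excluded Resident (§8.15)? yes] AND [not a Controlled Household (§8.6)? yes] → satisfied.

Yes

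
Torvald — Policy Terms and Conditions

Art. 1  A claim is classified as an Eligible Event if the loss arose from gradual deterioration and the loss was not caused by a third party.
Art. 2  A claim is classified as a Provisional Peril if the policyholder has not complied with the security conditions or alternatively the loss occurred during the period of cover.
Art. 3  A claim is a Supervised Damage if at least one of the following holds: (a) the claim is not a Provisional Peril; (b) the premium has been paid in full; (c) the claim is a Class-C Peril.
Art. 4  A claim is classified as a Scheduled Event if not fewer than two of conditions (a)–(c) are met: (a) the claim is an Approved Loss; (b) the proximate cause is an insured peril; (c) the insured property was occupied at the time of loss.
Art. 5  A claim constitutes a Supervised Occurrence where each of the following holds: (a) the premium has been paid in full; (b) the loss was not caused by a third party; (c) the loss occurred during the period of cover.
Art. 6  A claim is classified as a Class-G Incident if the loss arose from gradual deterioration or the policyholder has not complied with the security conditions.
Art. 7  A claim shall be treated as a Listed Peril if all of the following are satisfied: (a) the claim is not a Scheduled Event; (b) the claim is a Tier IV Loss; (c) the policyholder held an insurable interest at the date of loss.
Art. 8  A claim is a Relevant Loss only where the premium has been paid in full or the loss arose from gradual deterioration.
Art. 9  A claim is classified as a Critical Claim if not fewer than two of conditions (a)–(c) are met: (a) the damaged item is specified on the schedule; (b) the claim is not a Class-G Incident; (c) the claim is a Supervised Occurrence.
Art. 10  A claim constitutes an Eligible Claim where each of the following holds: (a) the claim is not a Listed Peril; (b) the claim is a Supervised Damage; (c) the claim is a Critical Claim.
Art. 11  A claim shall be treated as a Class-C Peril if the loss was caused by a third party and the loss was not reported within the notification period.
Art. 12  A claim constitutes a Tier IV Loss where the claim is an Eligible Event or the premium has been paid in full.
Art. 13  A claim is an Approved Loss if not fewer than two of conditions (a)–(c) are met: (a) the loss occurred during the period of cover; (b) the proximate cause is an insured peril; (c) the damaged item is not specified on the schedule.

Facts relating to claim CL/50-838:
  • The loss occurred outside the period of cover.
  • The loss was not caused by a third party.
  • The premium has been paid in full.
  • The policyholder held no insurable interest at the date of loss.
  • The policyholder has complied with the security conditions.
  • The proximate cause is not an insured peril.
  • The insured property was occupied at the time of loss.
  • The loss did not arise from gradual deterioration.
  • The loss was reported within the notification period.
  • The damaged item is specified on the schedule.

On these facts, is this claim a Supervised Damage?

Yes

Under article 2: the policyholder has not complied with the security conditions? no; or the loss occurred during the period of cover? no. So the claim is not a Provisional Peril.
Under article 11: the loss was caused by a third party? no; and the loss was not reported within the notification period? no. So the claim is not a Class-C Peril.
Under article 3: not a Provisional Peril (article 2)? yes; or the premium has been paid in full? yes; or Class-C Peril (article 11)? no. So the claim is a Supervised Damage.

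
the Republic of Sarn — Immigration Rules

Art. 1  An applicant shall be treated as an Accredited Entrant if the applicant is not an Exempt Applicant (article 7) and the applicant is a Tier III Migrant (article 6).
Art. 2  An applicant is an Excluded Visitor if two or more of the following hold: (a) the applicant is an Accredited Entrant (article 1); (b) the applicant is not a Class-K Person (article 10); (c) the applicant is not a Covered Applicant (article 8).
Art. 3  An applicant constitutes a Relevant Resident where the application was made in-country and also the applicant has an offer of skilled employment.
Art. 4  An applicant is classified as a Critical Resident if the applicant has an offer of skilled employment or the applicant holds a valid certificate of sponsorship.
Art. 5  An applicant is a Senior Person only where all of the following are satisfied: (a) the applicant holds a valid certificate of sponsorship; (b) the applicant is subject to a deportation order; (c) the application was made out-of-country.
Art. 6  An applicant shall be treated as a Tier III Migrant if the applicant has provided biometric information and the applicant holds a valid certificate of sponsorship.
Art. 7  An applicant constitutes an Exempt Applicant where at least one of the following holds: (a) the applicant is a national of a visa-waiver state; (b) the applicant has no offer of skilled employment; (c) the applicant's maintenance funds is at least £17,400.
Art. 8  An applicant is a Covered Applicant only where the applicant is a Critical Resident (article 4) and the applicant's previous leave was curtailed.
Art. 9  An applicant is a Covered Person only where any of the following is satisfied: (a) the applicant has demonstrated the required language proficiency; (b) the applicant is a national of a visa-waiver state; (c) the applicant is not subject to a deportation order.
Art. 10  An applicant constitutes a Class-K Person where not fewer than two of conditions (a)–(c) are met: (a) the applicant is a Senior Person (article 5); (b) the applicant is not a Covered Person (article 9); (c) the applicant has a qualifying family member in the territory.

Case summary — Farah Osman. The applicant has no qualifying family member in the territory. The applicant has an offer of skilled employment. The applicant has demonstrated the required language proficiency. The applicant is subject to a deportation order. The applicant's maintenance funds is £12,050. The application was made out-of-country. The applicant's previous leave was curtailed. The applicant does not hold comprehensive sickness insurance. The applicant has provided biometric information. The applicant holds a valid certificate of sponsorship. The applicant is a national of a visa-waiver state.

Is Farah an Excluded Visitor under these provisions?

article 7 — Exempt Applicant: [the applicant is a national of a visa-waiver state? yes] OR [the applicant has no offer of skilled employment? no] OR [applicant's maintenance funds: £12,050 ≥ £17,400? no] → satisfied.
article 6 — Tier III Migrant: [the applicant has provided biometric information? yes] AND [the applicant holds a valid certificate of sponsorship? yes] → satisfied.
article 1 — Accredited Entrant: [not an Exempt Applicant (article 7)? no] AND [Tier III Migrant (article 6)? yes] → not satisfied.
article 5 — Senior Person: [the applicant holds a valid certificate of sponsorship? yes] AND [the applicant is subject to a deportation order? yes] AND [the application was made out-of-country? yes] → satisfied.
article 9 — Covered Person: [the applicant has demonstrated the required language proficiency? yes] OR [the applicant is a national of a visa-waiver state? yes] OR [the applicant is not subject to a deportation order? no] → satisfied.
article 10 — Class-K Person: Senior Person (article 5)? yes; not a Covered Person (article 9)? no; the applicant has a qualifying family member in the territory? no — 1 of 3 hold (need ≥2) → not satisfied.
article 4 — Critical Resident: [the applicant has an offer of skilled employment? yes] OR [the applicant holds a valid certificate of sponsorship? yes] → satisfied.
article 8 — Covered Applicant: [Critical Resident (article 4)? yes] AND [the applicant's previous leave was curtailed? yes] → satisfied.
article 2 — Excluded Visitor: Accredited Entrant (article 1)? no; not a Class-K Person (article 10)? yes; not a Covered Applicant (article 8)? no — 1 of 3 hold (need ≥2) → not satisfied.

No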